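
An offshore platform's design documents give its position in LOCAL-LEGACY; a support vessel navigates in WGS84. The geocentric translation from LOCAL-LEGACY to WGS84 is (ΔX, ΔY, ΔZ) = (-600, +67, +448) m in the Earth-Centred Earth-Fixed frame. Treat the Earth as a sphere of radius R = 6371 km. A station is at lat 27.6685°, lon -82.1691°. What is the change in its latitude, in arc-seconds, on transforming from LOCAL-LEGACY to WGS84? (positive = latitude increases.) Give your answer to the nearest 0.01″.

sin φ = 0.464355, cos φ = 0.885649, sin λ = -0.990675, cos λ = 0.136250.
North component: ΔN = −sin φ cos λ·ΔX − sin φ sin λ·ΔY + cos φ·ΔZ = −(0.464355)(0.136250)(-600) − (0.464355)(-0.990675)(67) + (0.885649)(448) = 465.55 m.
1° of latitude spans πR/180 = 111195 m, so Δφ = 465.55 / 111195 × 3600 = 15.073″.

Δφ = 15.07″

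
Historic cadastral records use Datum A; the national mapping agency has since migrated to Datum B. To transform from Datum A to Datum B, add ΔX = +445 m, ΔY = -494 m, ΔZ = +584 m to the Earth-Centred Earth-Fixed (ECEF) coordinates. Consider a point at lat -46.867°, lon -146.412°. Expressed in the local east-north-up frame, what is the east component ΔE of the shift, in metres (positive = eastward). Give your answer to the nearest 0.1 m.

ΔE = 657.7 m

At φ = -46.867°, λ = -146.412°: sin φ = -0.729769, cos φ = 0.683694, sin λ = -0.553217, cos λ = -0.833037.
ΔE = −sin λ·ΔX + cos λ·ΔY = −(-0.553217)·(445) + (-0.833037)·(-494) = 657.70 m.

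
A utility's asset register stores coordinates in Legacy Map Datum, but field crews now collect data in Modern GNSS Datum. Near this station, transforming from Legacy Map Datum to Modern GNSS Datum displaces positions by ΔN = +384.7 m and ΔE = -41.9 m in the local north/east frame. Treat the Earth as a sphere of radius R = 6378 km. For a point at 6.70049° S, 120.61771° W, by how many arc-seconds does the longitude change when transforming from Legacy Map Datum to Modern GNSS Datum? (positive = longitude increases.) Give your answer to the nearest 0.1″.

Δλ = -1.4″

At latitude -6.70049°, cos φ = 0.993170.
One radian of longitude at latitude φ spans R cos φ, so Δλ = ΔE / (R cos φ) = -41.9 / (6378000 × 0.993170) = -6.6146e-06 rad = -1.364″.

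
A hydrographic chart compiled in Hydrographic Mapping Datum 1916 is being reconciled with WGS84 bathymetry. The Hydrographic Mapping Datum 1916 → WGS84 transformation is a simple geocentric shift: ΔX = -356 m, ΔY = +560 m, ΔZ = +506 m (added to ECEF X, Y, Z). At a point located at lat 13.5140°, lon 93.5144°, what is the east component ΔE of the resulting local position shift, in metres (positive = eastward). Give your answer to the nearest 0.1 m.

ΔE = 321.0 m

The local east axis at (φ, λ) is (−sin λ, cos λ, 0), so ΔE = −sin(93.5144°)·(-356) + cos(93.5144°)·560 = 321.00 m.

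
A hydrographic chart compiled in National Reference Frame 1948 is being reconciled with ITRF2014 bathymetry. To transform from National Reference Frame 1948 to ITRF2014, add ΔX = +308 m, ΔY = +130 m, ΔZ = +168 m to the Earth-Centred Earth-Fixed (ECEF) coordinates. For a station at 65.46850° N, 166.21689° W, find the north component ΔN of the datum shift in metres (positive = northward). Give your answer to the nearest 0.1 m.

At φ = 65.46850°, λ = -166.21689°: sin φ = 0.909733, cos φ = 0.415193, sin λ = -0.238247, cos λ = -0.971205.
ΔN = −sin φ cos λ·ΔX − sin φ sin λ·ΔY + cos φ·ΔZ = −(0.909733)(-0.971205)(308) − (0.909733)(-0.238247)(130) + (0.415193)(168) = 370.06 m.

ΔN = 370.1 m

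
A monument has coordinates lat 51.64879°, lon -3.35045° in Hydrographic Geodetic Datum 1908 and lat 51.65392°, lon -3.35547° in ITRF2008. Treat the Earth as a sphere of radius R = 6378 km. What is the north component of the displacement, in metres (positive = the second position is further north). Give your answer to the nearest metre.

ΔN = 571 m

Δφ = 51.65392° − 51.64879° = +0.00513°; Δλ = -3.35547° − -3.35045° = -0.00502°.
1° along a meridian = πR/180 = 111317 m.
ΔN = Δφ × 111317 = 571.1 m; ΔE = Δλ × 111317 × cos(51.64879°) = -0.00502 × 111317 × 0.620480 = -346.7 m.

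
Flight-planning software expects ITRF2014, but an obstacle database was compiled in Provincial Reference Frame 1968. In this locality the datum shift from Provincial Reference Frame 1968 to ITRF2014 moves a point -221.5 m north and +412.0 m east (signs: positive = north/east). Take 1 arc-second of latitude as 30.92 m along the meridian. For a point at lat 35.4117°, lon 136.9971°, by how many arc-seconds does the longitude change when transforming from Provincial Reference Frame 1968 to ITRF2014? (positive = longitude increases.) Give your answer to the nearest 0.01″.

Δλ = 16.35″

At latitude 35.4117°, cos φ = 0.815009.
1″ of longitude at this latitude = 30.92 × cos φ = 25.2001 m, so Δλ = 412.0 / 25.2001 = 16.349″.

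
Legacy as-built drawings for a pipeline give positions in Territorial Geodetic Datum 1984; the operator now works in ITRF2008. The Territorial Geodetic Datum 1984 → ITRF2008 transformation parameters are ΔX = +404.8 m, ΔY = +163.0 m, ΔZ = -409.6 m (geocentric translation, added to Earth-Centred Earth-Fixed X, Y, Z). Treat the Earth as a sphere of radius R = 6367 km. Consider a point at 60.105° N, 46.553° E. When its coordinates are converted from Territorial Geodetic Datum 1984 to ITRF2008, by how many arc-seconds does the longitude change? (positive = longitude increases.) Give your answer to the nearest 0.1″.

Δλ = -11.8″

sin φ = 0.866940, cos φ = 0.498412, sin λ = 0.726011, cos λ = 0.687683.
East component: ΔE = −sin λ·ΔX + cos λ·ΔY = −(0.726011)(404.8) + (0.687683)(163.0) = -181.80 m.
1° of latitude spans πR/180 = 111125 m; at latitude φ, 1° of longitude spans that × cos φ = 55386.1 m, so Δλ = -181.80 / 55386.1 × 3600 = -11.816″.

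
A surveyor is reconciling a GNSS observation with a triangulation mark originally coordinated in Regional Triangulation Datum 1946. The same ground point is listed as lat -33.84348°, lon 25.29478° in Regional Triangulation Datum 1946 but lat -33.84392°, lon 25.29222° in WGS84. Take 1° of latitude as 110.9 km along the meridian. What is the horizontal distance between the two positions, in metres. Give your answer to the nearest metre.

Δφ = -33.84392° − -33.84348° = -0.00044°; Δλ = 25.29222° − 25.29478° = -0.00256°.
ΔN = Δφ × 110900 = -48.8 m; ΔE = Δλ × 110900 × cos(-33.84348°) = -0.00256 × 110900 × 0.830562 = -235.8 m.
Distance = √(ΔE² + ΔN²) = √((-235.8)² + (-48.8)²) = 240.8 m.

241 m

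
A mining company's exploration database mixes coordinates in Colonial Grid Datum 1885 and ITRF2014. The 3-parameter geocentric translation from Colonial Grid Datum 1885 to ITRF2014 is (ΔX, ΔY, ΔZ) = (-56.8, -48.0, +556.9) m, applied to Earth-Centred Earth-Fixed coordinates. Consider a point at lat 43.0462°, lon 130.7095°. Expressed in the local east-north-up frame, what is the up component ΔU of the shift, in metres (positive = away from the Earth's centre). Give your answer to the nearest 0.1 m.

At φ = 43.0462°, λ = 130.7095°: sin φ = 0.682588, cos φ = 0.730804, sin λ = 0.758026, cos λ = -0.652224.
ΔU = cos φ cos λ·ΔX + cos φ sin λ·ΔY + sin φ·ΔZ = (0.730804)(-0.652224)(-56.8) + (0.730804)(0.758026)(-48.0) + (0.682588)(556.9) = 380.62 m.

ΔU = 380.6 m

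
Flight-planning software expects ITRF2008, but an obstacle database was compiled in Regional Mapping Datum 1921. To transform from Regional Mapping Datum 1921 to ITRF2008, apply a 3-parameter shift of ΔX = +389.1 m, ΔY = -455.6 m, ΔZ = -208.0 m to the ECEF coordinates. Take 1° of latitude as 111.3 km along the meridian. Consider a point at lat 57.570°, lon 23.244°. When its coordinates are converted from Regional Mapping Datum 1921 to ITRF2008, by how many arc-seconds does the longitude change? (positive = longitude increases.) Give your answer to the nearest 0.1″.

sin φ = 0.844047, cos φ = 0.536269, sin λ = 0.394648, cos λ = 0.918833.
East component: ΔE = −sin λ·ΔX + cos λ·ΔY = −(0.394648)(389.1) + (0.918833)(-455.6) = -572.18 m.
1° of latitude spans 111300 m; at latitude φ, 1° of longitude spans that × cos φ = 59686.7 m, so Δλ = -572.18 / 59686.7 × 3600 = -34.511″.

Δλ = -34.5″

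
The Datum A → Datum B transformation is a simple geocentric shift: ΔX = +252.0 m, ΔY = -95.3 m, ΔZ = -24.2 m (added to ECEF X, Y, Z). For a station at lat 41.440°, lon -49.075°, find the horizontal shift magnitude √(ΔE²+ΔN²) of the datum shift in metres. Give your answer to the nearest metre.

217 m

The local east axis at (φ, λ) is (−sin λ, cos λ, 0), so ΔE = −sin(-49.075°)·252.0 + cos(-49.075°)·(-95.3) = 127.97 m.
The local north axis is (−sin φ cos λ, −sin φ sin λ, cos φ), giving ΔN = -109.254 − 47.656 − 18.142 = -175.05 m.
Horizontal magnitude = √(ΔE² + ΔN²) = √(127.97² + (-175.05)²) = 216.84 m.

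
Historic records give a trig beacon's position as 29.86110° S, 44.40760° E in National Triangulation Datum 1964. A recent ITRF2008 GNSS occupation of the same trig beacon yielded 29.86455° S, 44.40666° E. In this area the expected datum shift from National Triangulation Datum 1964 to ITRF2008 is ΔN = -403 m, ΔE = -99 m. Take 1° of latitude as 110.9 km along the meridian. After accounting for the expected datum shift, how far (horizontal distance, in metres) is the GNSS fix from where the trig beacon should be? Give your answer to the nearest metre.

22 m

Observed coordinate differences: Δφ = -0.00345°, Δλ = -0.00094°.
Converting to metres (1° lat = 110900 m, cos φ = 0.867235): observed ΔN = -382.6 m, observed ΔE = -90.4 m.
Subtracting the expected shift leaves a residual of -382.6 − (-403) = 20.4 m north and -90.4 − (-99) = 8.6 m east.
Residual distance = √(20.4² + 8.6²) = 22.1 m.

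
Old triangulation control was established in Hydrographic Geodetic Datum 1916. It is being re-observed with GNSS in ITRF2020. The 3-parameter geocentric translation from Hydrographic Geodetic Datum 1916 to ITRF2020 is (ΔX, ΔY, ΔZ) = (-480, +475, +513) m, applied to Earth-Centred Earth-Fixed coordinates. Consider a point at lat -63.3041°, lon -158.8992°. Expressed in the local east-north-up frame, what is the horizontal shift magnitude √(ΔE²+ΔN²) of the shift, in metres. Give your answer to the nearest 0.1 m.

The local east axis at (φ, λ) is (−sin λ, cos λ, 0), so ΔE = −sin(-158.8992°)·(-480) + cos(-158.8992°)·475 = -615.96 m.
The local north axis is (−sin φ cos λ, −sin φ sin λ, cos φ), giving ΔN = 400.080 − 152.776 + 230.468 = 477.77 m.
Horizontal magnitude = √(ΔE² + ΔN²) = √((-615.96)² + 477.77²) = 779.53 m.

779.5 m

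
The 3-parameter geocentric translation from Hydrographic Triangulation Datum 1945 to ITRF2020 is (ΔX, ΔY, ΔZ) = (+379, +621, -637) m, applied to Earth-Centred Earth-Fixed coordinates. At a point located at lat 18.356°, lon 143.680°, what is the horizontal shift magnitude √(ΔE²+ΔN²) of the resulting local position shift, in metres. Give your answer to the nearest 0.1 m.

956.6 m

At φ = 18.356°, λ = 143.680°: sin φ = 0.314920, cos φ = 0.949118, sin λ = 0.592294, cos λ = -0.805722.
ΔE = −sin λ·ΔX + cos λ·ΔY = −(0.592294)·(379) + (-0.805722)·(621) = -724.83 m.
ΔN = −sin φ cos λ·ΔX − sin φ sin λ·ΔY + cos φ·ΔZ = −(0.314920)(-0.805722)(379) − (0.314920)(0.592294)(621) + (0.949118)(-637) = -624.25 m.
Horizontal magnitude = √(ΔE² + ΔN²) = √((-724.83)² + (-624.25)²) = 956.60 m.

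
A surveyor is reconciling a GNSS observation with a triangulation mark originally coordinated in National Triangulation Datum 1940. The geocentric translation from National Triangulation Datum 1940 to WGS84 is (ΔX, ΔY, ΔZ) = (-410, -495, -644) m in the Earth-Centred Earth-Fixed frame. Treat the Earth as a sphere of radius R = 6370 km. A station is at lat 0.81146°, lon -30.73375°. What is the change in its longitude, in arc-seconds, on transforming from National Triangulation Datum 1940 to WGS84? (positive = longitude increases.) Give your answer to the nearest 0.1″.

Δλ = -20.6″

sin φ = 0.014162, cos φ = 0.999900, sin λ = -0.511049, cos λ = 0.859551.
East component: ΔE = −sin λ·ΔX + cos λ·ΔY = −(-0.511049)(-410) + (0.859551)(-495) = -635.01 m.
1° of latitude spans πR/180 = 111177 m; at latitude φ, 1° of longitude spans that × cos φ = 111166.3 m, so Δλ = -635.01 / 111166.3 × 3600 = -20.564″.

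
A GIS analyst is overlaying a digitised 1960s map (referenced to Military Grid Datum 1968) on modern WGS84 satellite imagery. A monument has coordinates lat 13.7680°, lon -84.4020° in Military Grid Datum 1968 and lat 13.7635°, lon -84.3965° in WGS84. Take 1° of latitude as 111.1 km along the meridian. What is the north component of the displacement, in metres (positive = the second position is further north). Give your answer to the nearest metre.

Δφ = 13.7635° − 13.7680° = -0.0045°; Δλ = -84.3965° − -84.4020° = +0.0055°.
ΔN = Δφ × 111100 = -500.0 m; ΔE = Δλ × 111100 × cos(13.7680°) = +0.0055 × 111100 × 0.971267 = 593.5 m.

ΔN = -500 m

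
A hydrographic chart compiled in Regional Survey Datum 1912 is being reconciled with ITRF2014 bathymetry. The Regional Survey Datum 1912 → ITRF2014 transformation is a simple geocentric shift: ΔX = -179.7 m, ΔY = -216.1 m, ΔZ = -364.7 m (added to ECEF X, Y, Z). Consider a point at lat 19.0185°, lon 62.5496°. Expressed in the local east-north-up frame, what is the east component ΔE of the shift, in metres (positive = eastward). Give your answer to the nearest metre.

At φ = 19.0185°, λ = 62.5496°: sin φ = 0.325873, cos φ = 0.945413, sin λ = 0.887410, cos λ = 0.460981.
ΔE = −sin λ·ΔX + cos λ·ΔY = −(0.887410)·(-179.7) + (0.460981)·(-216.1) = 59.85 m.

ΔE = 60 m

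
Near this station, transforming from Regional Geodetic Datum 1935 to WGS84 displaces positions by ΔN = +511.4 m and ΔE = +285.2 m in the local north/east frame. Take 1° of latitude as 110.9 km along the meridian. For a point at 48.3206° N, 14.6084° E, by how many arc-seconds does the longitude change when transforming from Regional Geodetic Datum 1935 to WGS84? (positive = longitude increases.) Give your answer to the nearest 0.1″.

Δλ = 13.9″

At latitude 48.3206°, cos φ = 0.664962.
1° of longitude at this latitude = 110.9 × cos φ = 73.74 km, so Δλ = 285.2 / 73744.3 = 0.0038674° = 13.923″.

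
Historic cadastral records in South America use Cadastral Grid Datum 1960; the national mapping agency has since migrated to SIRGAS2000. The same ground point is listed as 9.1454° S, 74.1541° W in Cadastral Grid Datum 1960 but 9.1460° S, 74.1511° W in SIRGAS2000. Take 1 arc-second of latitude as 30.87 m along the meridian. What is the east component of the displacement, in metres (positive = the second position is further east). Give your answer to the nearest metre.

Δφ = -9.1460° − -9.1454° = -0.0006°; Δλ = -74.1511° − -74.1541° = +0.0030°.
1° of latitude = 3600 × 30.87 = 111132 m.
ΔN = Δφ × 111132 = -66.7 m; ΔE = Δλ × 111132 × cos(-9.1454°) = +0.0030 × 111132 × 0.987288 = 329.2 m.

ΔE = 329 m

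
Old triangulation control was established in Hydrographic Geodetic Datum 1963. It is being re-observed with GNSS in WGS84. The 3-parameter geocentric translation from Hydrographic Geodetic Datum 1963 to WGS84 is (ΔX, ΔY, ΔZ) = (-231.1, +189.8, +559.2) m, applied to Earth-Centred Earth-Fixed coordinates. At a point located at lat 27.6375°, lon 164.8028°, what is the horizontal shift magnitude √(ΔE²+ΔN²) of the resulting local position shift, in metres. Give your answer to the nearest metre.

At φ = 27.6375°, λ = 164.8028°: sin φ = 0.463876, cos φ = 0.885900, sin λ = 0.262142, cos λ = -0.965029.
ΔE = −sin λ·ΔX + cos λ·ΔY = −(0.262142)·(-231.1) + (-0.965029)·(189.8) = -122.58 m.
ΔN = −sin φ cos λ·ΔX − sin φ sin λ·ΔY + cos φ·ΔZ = −(0.463876)(-0.965029)(-231.1) − (0.463876)(0.262142)(189.8) + (0.885900)(559.2) = 368.86 m.
Horizontal magnitude = √(ΔE² + ΔN²) = √((-122.58)² + 368.86²) = 388.70 m.

389 m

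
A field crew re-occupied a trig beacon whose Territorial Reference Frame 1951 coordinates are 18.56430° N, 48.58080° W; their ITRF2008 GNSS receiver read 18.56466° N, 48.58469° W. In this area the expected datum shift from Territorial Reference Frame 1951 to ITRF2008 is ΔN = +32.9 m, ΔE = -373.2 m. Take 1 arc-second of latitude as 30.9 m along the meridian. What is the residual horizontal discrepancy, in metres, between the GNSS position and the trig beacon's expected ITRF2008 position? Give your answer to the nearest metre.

38 m

Observed coordinate differences: Δφ = +0.00036°, Δλ = -0.00389°.
Converting to metres (1° lat = 111240 m, cos φ = 0.947967): observed ΔN = 40.0 m, observed ΔE = -410.2 m.
Subtracting the expected shift leaves a residual of 40.0 − (32.9) = 7.1 m north and -410.2 − (-373.2) = -37.0 m east.
Residual distance = √(7.1² + (-37.0)²) = 37.7 m.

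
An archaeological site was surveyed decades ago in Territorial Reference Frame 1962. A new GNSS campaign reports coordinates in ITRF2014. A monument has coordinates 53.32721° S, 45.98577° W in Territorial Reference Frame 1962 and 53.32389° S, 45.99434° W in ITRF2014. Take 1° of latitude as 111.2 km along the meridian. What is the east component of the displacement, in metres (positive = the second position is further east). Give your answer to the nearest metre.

Δφ = -53.32389° − -53.32721° = +0.00332°; Δλ = -45.99434° − -45.98577° = -0.00857°.
ΔN = Δφ × 111200 = 369.2 m; ΔE = Δλ × 111200 × cos(-53.32721°) = -0.00857 × 111200 × 0.597244 = -569.2 m.

ΔE = -569 m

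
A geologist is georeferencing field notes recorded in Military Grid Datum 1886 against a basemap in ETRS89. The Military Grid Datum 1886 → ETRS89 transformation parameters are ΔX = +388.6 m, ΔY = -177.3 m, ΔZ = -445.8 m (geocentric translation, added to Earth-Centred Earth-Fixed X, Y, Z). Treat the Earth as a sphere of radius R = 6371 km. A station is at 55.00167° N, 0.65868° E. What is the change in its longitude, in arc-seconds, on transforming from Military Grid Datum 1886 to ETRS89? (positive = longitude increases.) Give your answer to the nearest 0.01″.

sin φ = 0.819169, cos φ = 0.573553, sin λ = 0.011496, cos λ = 0.999934.
East component: ΔE = −sin λ·ΔX + cos λ·ΔY = −(0.011496)(388.6) + (0.999934)(-177.3) = -181.76 m.
1° of latitude spans πR/180 = 111195 m; at latitude φ, 1° of longitude spans that × cos φ = 63776.1 m, so Δλ = -181.76 / 63776.1 × 3600 = -10.260″.

Δλ = -10.26″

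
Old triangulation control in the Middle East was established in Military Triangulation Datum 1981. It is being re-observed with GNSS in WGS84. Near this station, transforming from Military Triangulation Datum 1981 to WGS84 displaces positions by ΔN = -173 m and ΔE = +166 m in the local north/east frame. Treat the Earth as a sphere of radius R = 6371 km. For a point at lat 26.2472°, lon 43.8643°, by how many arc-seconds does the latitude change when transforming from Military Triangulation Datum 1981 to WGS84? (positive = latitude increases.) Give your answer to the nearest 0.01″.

Δφ = -5.60″

On a sphere of radius R, 1 rad of latitude = R, so Δφ = ΔN / R = -173.0 / 6371000 = -2.7154e-05 rad = -5.601″.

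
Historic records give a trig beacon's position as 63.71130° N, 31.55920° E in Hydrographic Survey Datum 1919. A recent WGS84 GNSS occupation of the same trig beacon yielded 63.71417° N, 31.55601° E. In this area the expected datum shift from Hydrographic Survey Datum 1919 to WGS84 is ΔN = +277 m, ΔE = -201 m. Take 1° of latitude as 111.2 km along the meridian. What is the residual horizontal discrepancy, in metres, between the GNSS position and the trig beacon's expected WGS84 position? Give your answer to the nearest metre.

Observed coordinate differences: Δφ = +0.00287°, Δλ = -0.00319°.
Converting to metres (1° lat = 111200 m, cos φ = 0.442894): observed ΔN = 319.1 m, observed ΔE = -157.1 m.
Subtracting the expected shift leaves a residual of 319.1 − (277) = 42.1 m north and -157.1 − (-201) = 43.9 m east.
Residual distance = √(42.1² + 43.9²) = 60.8 m.

61 m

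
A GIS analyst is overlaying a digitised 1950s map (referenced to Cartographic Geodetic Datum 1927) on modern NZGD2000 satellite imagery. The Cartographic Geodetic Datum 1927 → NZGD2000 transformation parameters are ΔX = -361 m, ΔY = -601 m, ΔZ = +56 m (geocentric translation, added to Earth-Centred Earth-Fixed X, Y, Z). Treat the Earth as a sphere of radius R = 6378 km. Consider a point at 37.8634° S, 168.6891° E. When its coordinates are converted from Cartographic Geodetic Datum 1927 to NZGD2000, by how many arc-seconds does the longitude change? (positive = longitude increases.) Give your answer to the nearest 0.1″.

Δλ = 27.0″

sin φ = -0.613781, cos φ = 0.789476, sin λ = 0.196133, cos λ = -0.980577.
East component: ΔE = −sin λ·ΔX + cos λ·ΔY = −(0.196133)(-361) + (-0.980577)(-601) = 660.13 m.
1° of latitude spans πR/180 = 111317 m; at latitude φ, 1° of longitude spans that × cos φ = 87882.2 m, so Δλ = 660.13 / 87882.2 × 3600 = 27.042″.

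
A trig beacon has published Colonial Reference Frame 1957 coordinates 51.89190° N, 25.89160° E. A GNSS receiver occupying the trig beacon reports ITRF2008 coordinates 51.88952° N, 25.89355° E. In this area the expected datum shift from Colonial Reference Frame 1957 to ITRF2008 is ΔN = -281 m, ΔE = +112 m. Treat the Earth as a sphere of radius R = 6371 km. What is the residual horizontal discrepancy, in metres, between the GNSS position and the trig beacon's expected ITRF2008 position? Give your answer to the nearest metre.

Observed coordinate differences: Δφ = -0.00238°, Δλ = +0.00195°.
Converting to metres (1° lat = 111195 m, cos φ = 0.617147): observed ΔN = -264.6 m, observed ΔE = 133.8 m.
Subtracting the expected shift leaves a residual of -264.6 − (-281) = 16.4 m north and 133.8 − (112) = 21.8 m east.
Residual distance = √(16.4² + 21.8²) = 27.3 m.

27 m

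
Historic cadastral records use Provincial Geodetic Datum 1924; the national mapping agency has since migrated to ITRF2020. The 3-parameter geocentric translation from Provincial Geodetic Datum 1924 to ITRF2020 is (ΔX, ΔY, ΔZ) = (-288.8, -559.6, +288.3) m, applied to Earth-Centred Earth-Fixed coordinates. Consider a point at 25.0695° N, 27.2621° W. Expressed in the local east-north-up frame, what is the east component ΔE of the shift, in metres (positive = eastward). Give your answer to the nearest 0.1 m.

The local east axis at (φ, λ) is (−sin λ, cos λ, 0), so ΔE = −sin(-27.2621°)·(-288.8) + cos(-27.2621°)·(-559.6) = -629.73 m.

ΔE = -629.7 m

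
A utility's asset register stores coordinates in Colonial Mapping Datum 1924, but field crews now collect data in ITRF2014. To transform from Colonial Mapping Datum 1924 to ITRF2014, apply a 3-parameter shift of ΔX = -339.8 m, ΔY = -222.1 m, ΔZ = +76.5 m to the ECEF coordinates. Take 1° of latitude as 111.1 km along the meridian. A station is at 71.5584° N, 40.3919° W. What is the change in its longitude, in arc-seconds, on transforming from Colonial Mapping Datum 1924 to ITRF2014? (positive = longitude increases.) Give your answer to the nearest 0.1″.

Δλ = -39.9″

sin φ = 0.948647, cos φ = 0.316338, sin λ = -0.648012, cos λ = 0.761630.
East component: ΔE = −sin λ·ΔX + cos λ·ΔY = −(-0.648012)(-339.8) + (0.761630)(-222.1) = -389.35 m.
1° of latitude spans 111100 m; at latitude φ, 1° of longitude spans that × cos φ = 35145.1 m, so Δλ = -389.35 / 35145.1 × 3600 = -39.882″.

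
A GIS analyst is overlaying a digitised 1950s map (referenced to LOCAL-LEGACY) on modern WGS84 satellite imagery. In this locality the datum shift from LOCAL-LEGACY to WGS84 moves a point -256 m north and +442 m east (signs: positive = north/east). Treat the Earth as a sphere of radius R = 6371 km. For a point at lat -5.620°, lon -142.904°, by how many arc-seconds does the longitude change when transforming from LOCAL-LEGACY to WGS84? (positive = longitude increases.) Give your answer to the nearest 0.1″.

At latitude -5.620°, cos φ = 0.995193.
One radian of longitude at latitude φ spans R cos φ, so Δλ = ΔE / (R cos φ) = 442.0 / (6371000 × 0.995193) = 6.9712e-05 rad = 14.379″.

Δλ = 14.4″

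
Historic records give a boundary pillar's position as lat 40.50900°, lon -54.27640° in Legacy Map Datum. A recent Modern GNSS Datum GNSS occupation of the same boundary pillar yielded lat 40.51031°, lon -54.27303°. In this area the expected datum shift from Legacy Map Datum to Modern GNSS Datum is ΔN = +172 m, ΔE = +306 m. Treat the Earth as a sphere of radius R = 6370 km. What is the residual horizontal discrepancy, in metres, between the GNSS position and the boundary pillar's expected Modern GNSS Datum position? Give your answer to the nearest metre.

Observed coordinate differences: Δφ = +0.00131°, Δλ = +0.00337°.
Converting to metres (1° lat = 111177 m, cos φ = 0.760304): observed ΔN = 145.6 m, observed ΔE = 284.9 m.
Subtracting the expected shift leaves a residual of 145.6 − (172) = -26.4 m north and 284.9 − (306) = -21.1 m east.
Residual distance = √((-26.4)² + (-21.1)²) = 33.8 m.

34 m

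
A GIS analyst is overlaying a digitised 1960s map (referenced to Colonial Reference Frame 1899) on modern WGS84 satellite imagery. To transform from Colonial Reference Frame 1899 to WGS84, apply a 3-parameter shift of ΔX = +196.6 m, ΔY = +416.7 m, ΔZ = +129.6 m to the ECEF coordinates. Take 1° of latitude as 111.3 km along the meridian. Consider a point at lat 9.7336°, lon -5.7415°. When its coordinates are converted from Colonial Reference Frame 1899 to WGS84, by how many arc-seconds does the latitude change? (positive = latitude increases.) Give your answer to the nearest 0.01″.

Δφ = 3.29″

sin φ = 0.169067, cos φ = 0.985604, sin λ = -0.100040, cos λ = 0.994983.
North component: ΔN = −sin φ cos λ·ΔX − sin φ sin λ·ΔY + cos φ·ΔZ = −(0.169067)(0.994983)(196.6) − (0.169067)(-0.100040)(416.7) + (0.985604)(129.6) = 101.71 m.
1° of latitude spans 111300 m, so Δφ = 101.71 / 111300 × 3600 = 3.290″.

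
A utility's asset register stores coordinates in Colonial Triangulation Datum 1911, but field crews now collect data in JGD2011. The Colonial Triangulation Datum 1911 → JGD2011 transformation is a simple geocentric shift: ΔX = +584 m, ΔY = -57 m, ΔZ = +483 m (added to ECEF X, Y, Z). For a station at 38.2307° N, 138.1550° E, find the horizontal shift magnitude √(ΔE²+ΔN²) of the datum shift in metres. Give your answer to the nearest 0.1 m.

756.5 m

At φ = 38.2307°, λ = 138.1550°: sin φ = 0.618829, cos φ = 0.785525, sin λ = 0.667118, cos λ = -0.744952.
ΔE = −sin λ·ΔX + cos λ·ΔY = −(0.667118)·(584) + (-0.744952)·(-57) = -347.13 m.
ΔN = −sin φ cos λ·ΔX − sin φ sin λ·ΔY + cos φ·ΔZ = −(0.618829)(-0.744952)(584) − (0.618829)(0.667118)(-57) + (0.785525)(483) = 672.16 m.
Horizontal magnitude = √(ΔE² + ΔN²) = √((-347.13)² + 672.16²) = 756.51 m.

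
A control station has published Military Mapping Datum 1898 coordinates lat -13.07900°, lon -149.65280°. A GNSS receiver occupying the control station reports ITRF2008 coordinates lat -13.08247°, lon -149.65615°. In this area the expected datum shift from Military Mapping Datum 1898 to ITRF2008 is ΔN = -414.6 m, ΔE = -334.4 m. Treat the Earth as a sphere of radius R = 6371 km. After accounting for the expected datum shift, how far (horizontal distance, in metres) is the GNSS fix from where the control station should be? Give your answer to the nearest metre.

Observed coordinate differences: Δφ = -0.00347°, Δλ = -0.00335°.
Converting to metres (1° lat = 111195 m, cos φ = 0.974059): observed ΔN = -385.8 m, observed ΔE = -362.8 m.
Subtracting the expected shift leaves a residual of -385.8 − (-414.6) = 28.8 m north and -362.8 − (-334.4) = -28.4 m east.
Residual distance = √(28.8² + (-28.4)²) = 40.4 m.

40 m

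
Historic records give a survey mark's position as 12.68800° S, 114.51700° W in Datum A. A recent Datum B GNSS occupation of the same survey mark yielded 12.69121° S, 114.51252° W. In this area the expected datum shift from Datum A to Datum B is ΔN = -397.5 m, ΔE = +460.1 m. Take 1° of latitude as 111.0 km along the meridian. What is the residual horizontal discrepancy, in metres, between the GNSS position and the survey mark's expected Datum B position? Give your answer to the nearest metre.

Observed coordinate differences: Δφ = -0.00321°, Δλ = +0.00448°.
Converting to metres (1° lat = 111000 m, cos φ = 0.975581): observed ΔN = -356.3 m, observed ΔE = 485.1 m.
Subtracting the expected shift leaves a residual of -356.3 − (-397.5) = 41.2 m north and 485.1 − (460.1) = 25.0 m east.
Residual distance = √(41.2² + 25.0²) = 48.2 m.

48 m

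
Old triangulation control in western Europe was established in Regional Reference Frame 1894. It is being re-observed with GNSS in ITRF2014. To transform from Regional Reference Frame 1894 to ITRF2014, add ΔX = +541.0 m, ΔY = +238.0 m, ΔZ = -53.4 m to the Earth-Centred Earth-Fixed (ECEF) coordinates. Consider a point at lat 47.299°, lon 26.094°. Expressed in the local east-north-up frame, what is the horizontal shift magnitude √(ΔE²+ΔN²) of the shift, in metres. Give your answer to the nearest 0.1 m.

At φ = 47.299°, λ = 26.094°: sin φ = 0.734903, cos φ = 0.678172, sin λ = 0.439845, cos λ = 0.898074.
ΔE = −sin λ·ΔX + cos λ·ΔY = −(0.439845)·(541.0) + (0.898074)·(238.0) = -24.21 m.
ΔN = −sin φ cos λ·ΔX − sin φ sin λ·ΔY + cos φ·ΔZ = −(0.734903)(0.898074)(541.0) − (0.734903)(0.439845)(238.0) + (0.678172)(-53.4) = -470.20 m.
Horizontal magnitude = √(ΔE² + ΔN²) = √((-24.21)² + (-470.20)²) = 470.83 m.

470.8 m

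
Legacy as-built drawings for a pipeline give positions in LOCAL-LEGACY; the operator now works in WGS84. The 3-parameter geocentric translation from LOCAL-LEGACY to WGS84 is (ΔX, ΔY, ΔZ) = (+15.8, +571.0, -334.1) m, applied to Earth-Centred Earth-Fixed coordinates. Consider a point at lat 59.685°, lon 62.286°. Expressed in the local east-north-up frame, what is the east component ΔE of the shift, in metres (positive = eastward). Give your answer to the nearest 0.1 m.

ΔE = 251.6 m

The local east axis at (φ, λ) is (−sin λ, cos λ, 0), so ΔE = −sin(62.286°)·15.8 + cos(62.286°)·571.0 = 251.56 m.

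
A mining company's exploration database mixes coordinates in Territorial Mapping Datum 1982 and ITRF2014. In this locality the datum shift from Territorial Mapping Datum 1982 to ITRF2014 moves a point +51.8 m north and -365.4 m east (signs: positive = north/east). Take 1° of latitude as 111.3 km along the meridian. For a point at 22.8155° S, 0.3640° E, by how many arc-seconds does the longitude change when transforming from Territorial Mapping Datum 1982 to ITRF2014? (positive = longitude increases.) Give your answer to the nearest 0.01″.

At latitude -22.8155°, cos φ = 0.921758.
1° of longitude at this latitude = 111.3 × cos φ = 102.59 km, so Δλ = -365.4 / 102591.7 = -0.0035617° = -12.822″.

Δλ = -12.82″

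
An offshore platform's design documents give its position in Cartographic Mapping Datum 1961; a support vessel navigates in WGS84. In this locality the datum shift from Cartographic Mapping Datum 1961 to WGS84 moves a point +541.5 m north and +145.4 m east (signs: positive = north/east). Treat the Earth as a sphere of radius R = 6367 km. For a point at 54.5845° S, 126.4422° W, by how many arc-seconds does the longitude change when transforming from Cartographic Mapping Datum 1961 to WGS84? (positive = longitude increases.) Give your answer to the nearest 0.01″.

Δλ = 8.13″

At latitude -54.5845°, cos φ = 0.579502.
One radian of longitude at latitude φ spans R cos φ, so Δλ = ΔE / (R cos φ) = 145.4 / (6367000 × 0.579502) = 3.9407e-05 rad = 8.128″.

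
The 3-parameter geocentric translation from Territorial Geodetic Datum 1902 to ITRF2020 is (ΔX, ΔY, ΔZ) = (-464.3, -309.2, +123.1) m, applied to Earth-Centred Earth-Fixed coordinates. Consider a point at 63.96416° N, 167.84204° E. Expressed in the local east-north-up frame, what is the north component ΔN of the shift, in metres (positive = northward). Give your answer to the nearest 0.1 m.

At φ = 63.96416°, λ = 167.84204°: sin φ = 0.898520, cos φ = 0.438933, sin λ = 0.210608, cos λ = -0.977571.
ΔN = −sin φ cos λ·ΔX − sin φ sin λ·ΔY + cos φ·ΔZ = −(0.898520)(-0.977571)(-464.3) − (0.898520)(0.210608)(-309.2) + (0.438933)(123.1) = -295.28 m.

ΔN = -295.3 m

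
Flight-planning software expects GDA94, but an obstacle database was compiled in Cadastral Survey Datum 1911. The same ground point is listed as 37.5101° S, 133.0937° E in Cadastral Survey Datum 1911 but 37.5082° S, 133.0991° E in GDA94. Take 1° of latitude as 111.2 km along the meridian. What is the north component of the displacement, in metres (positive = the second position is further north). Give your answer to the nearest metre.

Δφ = -37.5082° − -37.5101° = +0.0019°; Δλ = 133.0991° − 133.0937° = +0.0054°.
ΔN = Δφ × 111200 = 211.3 m; ΔE = Δλ × 111200 × cos(-37.5101°) = +0.0054 × 111200 × 0.793246 = 476.3 m.

ΔN = 211 m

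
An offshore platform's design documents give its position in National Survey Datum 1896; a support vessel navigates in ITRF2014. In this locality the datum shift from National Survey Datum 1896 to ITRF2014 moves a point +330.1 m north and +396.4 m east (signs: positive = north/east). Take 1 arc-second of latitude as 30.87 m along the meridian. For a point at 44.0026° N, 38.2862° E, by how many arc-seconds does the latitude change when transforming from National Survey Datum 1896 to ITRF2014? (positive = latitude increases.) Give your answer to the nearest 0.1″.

1″ of latitude = 30.87 m, so Δφ = 330.1 / 30.87 = 10.693″.

Δφ = 10.7″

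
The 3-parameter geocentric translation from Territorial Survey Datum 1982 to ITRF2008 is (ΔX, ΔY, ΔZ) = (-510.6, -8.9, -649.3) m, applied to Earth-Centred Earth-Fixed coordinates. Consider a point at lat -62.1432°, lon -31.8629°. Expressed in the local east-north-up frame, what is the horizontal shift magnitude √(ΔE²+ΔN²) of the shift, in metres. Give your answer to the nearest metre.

The local east axis at (φ, λ) is (−sin λ, cos λ, 0), so ΔE = −sin(-31.8629°)·(-510.6) + cos(-31.8629°)·(-8.9) = -277.10 m.
The local north axis is (−sin φ cos λ, −sin φ sin λ, cos φ), giving ΔN = -383.406 + 4.154 − 303.394 = -682.65 m.
Horizontal magnitude = √(ΔE² + ΔN²) = √((-277.10)² + (-682.65)²) = 736.74 m.

737 m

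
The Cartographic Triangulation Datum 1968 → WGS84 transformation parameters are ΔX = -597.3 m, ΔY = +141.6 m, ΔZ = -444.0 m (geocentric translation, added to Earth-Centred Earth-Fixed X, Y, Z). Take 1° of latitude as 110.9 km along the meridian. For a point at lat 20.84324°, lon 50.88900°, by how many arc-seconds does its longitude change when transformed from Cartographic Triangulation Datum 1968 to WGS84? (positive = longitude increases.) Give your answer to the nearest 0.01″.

Δλ = 19.20″

sin φ = 0.355812, cos φ = 0.934557, sin λ = 0.775925, cos λ = 0.630825.
East component: ΔE = −sin λ·ΔX + cos λ·ΔY = −(0.775925)(-597.3) + (0.630825)(141.6) = 552.78 m.
1° of latitude spans 110900 m; at latitude φ, 1° of longitude spans that × cos φ = 103642.4 m, so Δλ = 552.78 / 103642.4 × 3600 = 19.201″.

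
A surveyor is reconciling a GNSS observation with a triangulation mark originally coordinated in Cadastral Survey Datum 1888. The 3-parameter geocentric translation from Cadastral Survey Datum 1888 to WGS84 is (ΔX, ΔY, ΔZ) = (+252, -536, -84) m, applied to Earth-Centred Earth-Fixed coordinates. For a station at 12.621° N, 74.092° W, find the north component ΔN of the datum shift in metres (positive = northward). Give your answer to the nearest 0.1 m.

ΔN = -209.7 m

The local north axis is (−sin φ cos λ, −sin φ sin λ, cos φ), giving ΔN = -15.092 − 112.631 − 81.970 = -209.69 m.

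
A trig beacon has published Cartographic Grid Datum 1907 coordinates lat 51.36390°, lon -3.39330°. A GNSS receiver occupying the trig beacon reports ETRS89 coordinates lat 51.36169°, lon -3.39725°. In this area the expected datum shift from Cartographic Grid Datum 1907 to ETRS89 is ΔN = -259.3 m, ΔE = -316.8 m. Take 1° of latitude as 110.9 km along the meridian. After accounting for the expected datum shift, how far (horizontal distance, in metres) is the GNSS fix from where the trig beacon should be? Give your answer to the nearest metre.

46 m

Observed coordinate differences: Δφ = -0.00221°, Δλ = -0.00395°.
Converting to metres (1° lat = 110900 m, cos φ = 0.624372): observed ΔN = -245.1 m, observed ΔE = -273.5 m.
Subtracting the expected shift leaves a residual of -245.1 − (-259.3) = 14.2 m north and -273.5 − (-316.8) = 43.3 m east.
Residual distance = √(14.2² + 43.3²) = 45.6 m.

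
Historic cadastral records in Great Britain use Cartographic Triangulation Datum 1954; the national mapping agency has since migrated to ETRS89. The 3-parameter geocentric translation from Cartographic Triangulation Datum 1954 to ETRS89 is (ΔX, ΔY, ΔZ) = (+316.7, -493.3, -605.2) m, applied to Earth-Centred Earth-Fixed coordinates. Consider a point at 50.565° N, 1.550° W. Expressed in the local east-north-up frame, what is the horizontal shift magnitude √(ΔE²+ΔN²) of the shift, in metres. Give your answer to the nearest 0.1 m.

802.1 m

At φ = 50.565°, λ = -1.550°: sin φ = 0.772346, cos φ = 0.635202, sin λ = -0.027049, cos λ = 0.999634.
ΔE = −sin λ·ΔX + cos λ·ΔY = −(-0.027049)·(316.7) + (0.999634)·(-493.3) = -484.55 m.
ΔN = −sin φ cos λ·ΔX − sin φ sin λ·ΔY + cos φ·ΔZ = −(0.772346)(0.999634)(316.7) − (0.772346)(-0.027049)(-493.3) + (0.635202)(-605.2) = -639.24 m.
Horizontal magnitude = √(ΔE² + ΔN²) = √((-484.55)² + (-639.24)²) = 802.14 m.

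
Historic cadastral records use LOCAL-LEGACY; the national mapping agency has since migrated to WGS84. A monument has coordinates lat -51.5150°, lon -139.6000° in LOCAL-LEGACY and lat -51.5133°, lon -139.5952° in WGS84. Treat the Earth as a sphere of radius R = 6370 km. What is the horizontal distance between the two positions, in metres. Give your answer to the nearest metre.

Δφ = -51.5133° − -51.5150° = +0.0017°; Δλ = -139.5952° − -139.6000° = +0.0048°.
1° along a meridian = πR/180 = 111177 m.
ΔN = Δφ × 111177 = 189.0 m; ΔE = Δλ × 111177 × cos(-51.5150°) = +0.0048 × 111177 × 0.622310 = 332.1 m.
Distance = √(ΔE² + ΔN²) = √(332.1² + 189.0²) = 382.1 m.

382 m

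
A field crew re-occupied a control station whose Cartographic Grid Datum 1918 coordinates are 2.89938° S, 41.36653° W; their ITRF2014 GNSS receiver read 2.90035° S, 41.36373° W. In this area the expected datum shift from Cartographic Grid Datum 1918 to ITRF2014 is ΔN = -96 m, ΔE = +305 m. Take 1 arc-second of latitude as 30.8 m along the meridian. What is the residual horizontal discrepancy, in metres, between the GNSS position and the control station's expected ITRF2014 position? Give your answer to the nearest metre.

13 m

Observed coordinate differences: Δφ = -0.00097°, Δλ = +0.00280°.
Converting to metres (1° lat = 110880 m, cos φ = 0.998720): observed ΔN = -107.6 m, observed ΔE = 310.1 m.
Subtracting the expected shift leaves a residual of -107.6 − (-96) = -11.6 m north and 310.1 − (305) = 5.1 m east.
Residual distance = √((-11.6)² + 5.1²) = 12.6 m.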